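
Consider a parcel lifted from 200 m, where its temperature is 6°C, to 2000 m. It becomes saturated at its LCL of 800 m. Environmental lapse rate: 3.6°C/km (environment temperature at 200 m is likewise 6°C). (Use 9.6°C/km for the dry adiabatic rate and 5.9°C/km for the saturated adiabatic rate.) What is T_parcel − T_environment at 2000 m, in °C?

Parcel:
  200–800 m, dry: Δz = 0.6 km ⇒ ΔT = -5.76°C; T = 0.24°C
  800–2000 m, saturated: Δz = 1.2 km ⇒ ΔT = -7.08°C; T = -6.84°C
Environment:
  200–2000 m, environment: Δz = 1.8 km ⇒ ΔT = -6.48°C; T = -0.48°C
T_parcel − T_env = -6.84 − (-0.48) = -6.36°C

-6.36°C (parcel cooler than environment)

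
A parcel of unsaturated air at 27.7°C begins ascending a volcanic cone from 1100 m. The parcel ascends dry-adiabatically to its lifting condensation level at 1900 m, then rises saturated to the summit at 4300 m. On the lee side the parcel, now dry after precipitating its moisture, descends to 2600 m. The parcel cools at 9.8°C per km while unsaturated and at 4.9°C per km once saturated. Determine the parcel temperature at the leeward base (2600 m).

Dry to 1900 m: -9.8 × 0.8 km = -7.84°C, so T = 19.86°C.
Saturated to 4300 m: -4.9 × 2.4 km = -11.76°C, so T = 8.1°C.
Dry descent to 2600 m: +9.8 × 1.7 km = +16.66°C, so T = 24.76°C.

24.76°C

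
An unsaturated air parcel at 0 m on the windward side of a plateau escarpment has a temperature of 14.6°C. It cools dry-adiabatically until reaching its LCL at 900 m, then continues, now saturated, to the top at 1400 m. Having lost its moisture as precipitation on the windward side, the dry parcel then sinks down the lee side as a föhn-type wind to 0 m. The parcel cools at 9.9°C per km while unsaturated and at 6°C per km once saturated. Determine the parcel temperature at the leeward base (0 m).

16.55°C

From 0 m to 900 m (dry): cools by 9.9 × 0.9 = 8.91°C, giving 5.69°C.
From 900 m to 1400 m (saturated): cools by 6 × 0.5 = 3°C, giving 2.69°C.
From 1400 m to 0 m (dry descent): warms by 9.9 × 1.4 = 13.86°C, giving 16.55°C.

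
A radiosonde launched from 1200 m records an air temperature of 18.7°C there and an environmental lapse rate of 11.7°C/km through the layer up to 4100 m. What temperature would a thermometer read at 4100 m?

-15.23°C

Environmental to 4100 m: -11.7 × 2.9 km = -33.93°C, so T = -15.23°C.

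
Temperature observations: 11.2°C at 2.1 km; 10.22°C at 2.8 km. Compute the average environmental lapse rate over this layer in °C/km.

1.4°C/km

Γ = −ΔT/Δz = (11.2 − 10.22) / (2800 − 2100) m
  = 0.98°C / 0.7 km = 1.4°C/km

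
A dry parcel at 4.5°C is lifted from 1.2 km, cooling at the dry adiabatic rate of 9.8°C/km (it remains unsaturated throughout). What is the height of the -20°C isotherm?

Height above start = (4.5 − (-20)) / 9.8 = 2.5 km
Altitude = 1200 m + 2500 m = 3700 m

3.7 km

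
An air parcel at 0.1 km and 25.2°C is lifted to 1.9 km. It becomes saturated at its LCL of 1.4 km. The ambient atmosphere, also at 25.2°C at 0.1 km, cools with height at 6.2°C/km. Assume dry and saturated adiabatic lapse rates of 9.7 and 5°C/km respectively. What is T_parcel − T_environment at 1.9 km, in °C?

-3.95°C (parcel cooler than environment)

Parcel:
  From 100 m to 1400 m (dry): cools by 9.7 × 1.3 = 12.61°C, giving 12.59°C.
  From 1400 m to 1900 m (saturated): cools by 5 × 0.5 = 2.5°C, giving 10.09°C.
Environment:
  From 100 m to 1900 m (environment): cools by 6.2 × 1.8 = 11.16°C, giving 14.04°C.
T_parcel − T_env = 10.09 − 14.04 = -3.95°C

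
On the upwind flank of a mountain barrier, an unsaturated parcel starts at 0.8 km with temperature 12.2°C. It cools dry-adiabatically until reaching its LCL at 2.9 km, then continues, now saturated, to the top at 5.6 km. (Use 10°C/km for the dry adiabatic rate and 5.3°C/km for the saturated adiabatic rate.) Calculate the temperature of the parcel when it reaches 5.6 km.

-23.11°C

Dry to 2900 m: -10 × 2.1 km = -21°C, so T = -8.8°C.
Saturated to 5600 m: -5.3 × 2.7 km = -14.31°C, so T = -23.11°C.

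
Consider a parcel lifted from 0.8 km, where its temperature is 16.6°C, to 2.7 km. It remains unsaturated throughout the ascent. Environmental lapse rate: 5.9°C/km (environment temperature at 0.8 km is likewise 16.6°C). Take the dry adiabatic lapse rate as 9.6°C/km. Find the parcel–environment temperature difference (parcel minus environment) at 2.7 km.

Parcel:
  From 800 m to 2700 m (dry): cools by 9.6 × 1.9 = 18.24°C, giving -1.64°C.
Environment:
  From 800 m to 2700 m (environment): cools by 5.9 × 1.9 = 11.21°C, giving 5.39°C.
T_parcel − T_env = -1.64 − 5.39 = -7.03°C

-7.03°C (parcel cooler than environment)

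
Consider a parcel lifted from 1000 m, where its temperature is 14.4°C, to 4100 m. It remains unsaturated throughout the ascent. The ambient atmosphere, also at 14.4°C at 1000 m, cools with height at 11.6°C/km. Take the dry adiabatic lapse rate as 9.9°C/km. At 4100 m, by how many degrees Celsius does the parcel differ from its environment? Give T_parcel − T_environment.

+5.27°C (parcel warmer than environment)

Parcel:
  1000–4100 m, dry: Δz = 3.1 km ⇒ ΔT = -30.69°C; T = -16.29°C
Environment:
  1000–4100 m, environment: Δz = 3.1 km ⇒ ΔT = -35.96°C; T = -21.56°C
T_parcel − T_env = -16.29 − (-21.56) = +5.27°C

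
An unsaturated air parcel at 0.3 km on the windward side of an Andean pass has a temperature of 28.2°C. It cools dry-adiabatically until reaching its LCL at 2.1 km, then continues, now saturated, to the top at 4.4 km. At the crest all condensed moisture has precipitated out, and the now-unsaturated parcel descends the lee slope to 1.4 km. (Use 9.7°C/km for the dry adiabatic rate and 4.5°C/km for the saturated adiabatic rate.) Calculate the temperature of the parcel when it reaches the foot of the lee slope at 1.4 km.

29.49°C

From 300 m to 2100 m (dry): cools by 9.7 × 1.8 = 17.46°C, giving 10.74°C.
From 2100 m to 4400 m (saturated): cools by 4.5 × 2.3 = 10.35°C, giving 0.39°C.
From 4400 m to 1400 m (dry descent): warms by 9.7 × 3 = 29.1°C, giving 29.49°C.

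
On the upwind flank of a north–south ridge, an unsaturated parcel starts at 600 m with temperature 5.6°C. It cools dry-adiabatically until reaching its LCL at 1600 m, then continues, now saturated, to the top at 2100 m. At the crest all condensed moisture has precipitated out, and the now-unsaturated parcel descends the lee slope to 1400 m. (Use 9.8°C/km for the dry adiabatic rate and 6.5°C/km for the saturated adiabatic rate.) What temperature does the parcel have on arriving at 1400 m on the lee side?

Dry to 1600 m: -9.8 × 1 km = -9.8°C, so T = -4.2°C.
Saturated to 2100 m: -6.5 × 0.5 km = -3.25°C, so T = -7.45°C.
Dry descent to 1400 m: +9.8 × 0.7 km = +6.86°C, so T = -0.59°C.

-0.59°C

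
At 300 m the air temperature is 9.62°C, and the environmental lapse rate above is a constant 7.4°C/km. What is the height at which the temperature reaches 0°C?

Height above start = (9.62 − 0) / 7.4 = 1.3 km
Altitude = 300 m + 1300 m = 1600 m

1600 m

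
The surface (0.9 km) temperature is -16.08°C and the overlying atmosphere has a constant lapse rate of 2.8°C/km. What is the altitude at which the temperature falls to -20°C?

Height above start = (-16.08 − (-20)) / 2.8 = 1.4 km
Altitude = 900 m + 1400 m = 2300 m

2.3 km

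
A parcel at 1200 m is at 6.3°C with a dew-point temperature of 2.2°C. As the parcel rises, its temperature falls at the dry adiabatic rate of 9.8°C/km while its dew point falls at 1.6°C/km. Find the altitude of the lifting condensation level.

T and T_d converge at 9.8 − 1.6 = 8.2°C per km
Height above start = (6.3 − 2.2) / 8.2 = 0.5 km
LCL altitude = 1200 m + 500 m = 1700 m

1700 m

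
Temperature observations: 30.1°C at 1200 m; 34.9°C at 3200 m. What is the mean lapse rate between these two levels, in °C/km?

Γ = −ΔT/Δz = (30.1 − 34.9) / (3200 − 1200) m
  = -4.8°C / 2 km = -2.4°C/km

-2.4°C/km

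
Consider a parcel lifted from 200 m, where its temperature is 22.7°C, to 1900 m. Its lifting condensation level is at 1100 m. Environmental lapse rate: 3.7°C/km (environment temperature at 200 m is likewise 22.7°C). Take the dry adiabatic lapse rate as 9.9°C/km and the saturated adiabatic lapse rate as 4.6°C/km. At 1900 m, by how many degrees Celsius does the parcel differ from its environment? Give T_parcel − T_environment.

-6.3°C (parcel cooler than environment)

Parcel:
  200–1100 m, dry: Δz = 0.9 km ⇒ ΔT = -8.91°C; T = 13.79°C
  1100–1900 m, saturated: Δz = 0.8 km ⇒ ΔT = -3.68°C; T = 10.11°C
Environment:
  200–1900 m, environment: Δz = 1.7 km ⇒ ΔT = -6.29°C; T = 16.41°C
T_parcel − T_env = 10.11 − 16.41 = -6.3°C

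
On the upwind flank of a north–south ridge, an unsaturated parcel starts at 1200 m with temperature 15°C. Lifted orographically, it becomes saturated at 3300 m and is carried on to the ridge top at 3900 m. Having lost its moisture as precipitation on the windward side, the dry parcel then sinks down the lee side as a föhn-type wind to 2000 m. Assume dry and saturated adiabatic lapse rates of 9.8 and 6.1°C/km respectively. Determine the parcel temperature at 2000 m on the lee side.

From 1200 m to 3300 m (dry): cools by 9.8 × 2.1 = 20.58°C, giving -5.58°C.
From 3300 m to 3900 m (saturated): cools by 6.1 × 0.6 = 3.66°C, giving -9.24°C.
From 3900 m to 2000 m (dry descent): warms by 9.8 × 1.9 = 18.62°C, giving 9.38°C.

9.38°C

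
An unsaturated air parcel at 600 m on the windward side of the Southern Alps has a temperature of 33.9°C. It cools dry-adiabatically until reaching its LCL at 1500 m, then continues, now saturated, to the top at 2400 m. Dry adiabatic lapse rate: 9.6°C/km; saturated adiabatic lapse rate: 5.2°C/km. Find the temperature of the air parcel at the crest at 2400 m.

From 600 m to 1500 m (dry): cools by 9.6 × 0.9 = 8.64°C, giving 25.26°C.
From 1500 m to 2400 m (saturated): cools by 5.2 × 0.9 = 4.68°C, giving 20.58°C.

20.58°C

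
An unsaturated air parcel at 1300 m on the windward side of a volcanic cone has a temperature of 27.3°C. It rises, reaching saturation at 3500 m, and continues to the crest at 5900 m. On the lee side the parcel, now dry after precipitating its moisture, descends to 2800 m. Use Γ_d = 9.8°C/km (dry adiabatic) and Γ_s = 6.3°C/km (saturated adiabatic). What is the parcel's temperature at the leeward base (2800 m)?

Dry to 3500 m: -9.8 × 2.2 km = -21.56°C, so T = 5.74°C.
Saturated to 5900 m: -6.3 × 2.4 km = -15.12°C, so T = -9.38°C.
Dry descent to 2800 m: +9.8 × 3.1 km = +30.38°C, so T = 21°C.

21°C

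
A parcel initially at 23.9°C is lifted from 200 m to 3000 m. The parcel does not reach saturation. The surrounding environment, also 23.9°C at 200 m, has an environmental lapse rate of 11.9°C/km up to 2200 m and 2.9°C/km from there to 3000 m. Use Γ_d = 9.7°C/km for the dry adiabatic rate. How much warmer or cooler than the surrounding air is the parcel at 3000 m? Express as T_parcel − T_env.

-1.04°C (parcel cooler than environment)

Parcel:
  200–3000 m, dry: Δz = 2.8 km ⇒ ΔT = -27.16°C; T = -3.26°C
Environment:
  200–2200 m, environment, lower layer: Δz = 2 km ⇒ ΔT = -23.8°C; T = 0.1°C
  2200–3000 m, environment, upper layer: Δz = 0.8 km ⇒ ΔT = -2.32°C; T = -2.22°C
T_parcel − T_env = -3.26 − (-2.22) = -1.04°C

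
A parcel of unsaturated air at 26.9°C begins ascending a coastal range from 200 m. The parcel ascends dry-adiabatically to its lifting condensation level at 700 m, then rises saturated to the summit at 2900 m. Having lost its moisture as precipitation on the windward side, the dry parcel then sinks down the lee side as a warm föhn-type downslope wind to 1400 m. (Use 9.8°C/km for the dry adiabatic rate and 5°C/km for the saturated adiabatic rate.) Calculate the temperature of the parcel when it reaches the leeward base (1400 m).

25.7°C

From 200 m to 700 m (dry): cools by 9.8 × 0.5 = 4.9°C, giving 22°C.
From 700 m to 2900 m (saturated): cools by 5 × 2.2 = 11°C, giving 11°C.
From 2900 m to 1400 m (dry descent): warms by 9.8 × 1.5 = 14.7°C, giving 25.7°C.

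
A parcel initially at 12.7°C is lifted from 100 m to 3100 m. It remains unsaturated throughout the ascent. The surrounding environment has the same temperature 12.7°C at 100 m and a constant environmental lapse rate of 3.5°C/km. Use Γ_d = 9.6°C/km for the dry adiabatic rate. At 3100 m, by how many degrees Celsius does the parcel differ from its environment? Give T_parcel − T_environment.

Parcel:
  From 100 m to 3100 m (dry): cools by 9.6 × 3 = 28.8°C, giving -16.1°C.
Environment:
  From 100 m to 3100 m (environment): cools by 3.5 × 3 = 10.5°C, giving 2.2°C.
T_parcel − T_env = -16.1 − 2.2 = -18.3°C

-18.3°C (parcel cooler than environment)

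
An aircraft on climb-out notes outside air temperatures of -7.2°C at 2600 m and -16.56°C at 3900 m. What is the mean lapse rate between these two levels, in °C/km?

Γ = −ΔT/Δz = (-7.2 − (-16.56)) / (3900 − 2600) m
  = 9.36°C / 1.3 km = 7.2°C/km

7.2°C/km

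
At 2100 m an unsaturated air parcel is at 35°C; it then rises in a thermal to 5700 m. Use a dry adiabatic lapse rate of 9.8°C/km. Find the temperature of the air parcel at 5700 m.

2100 → 5700 m (dry adiabatic, 9.8°C/km): ΔT = -9.8 × 3.6 = -35.28°C → T = -0.28°C

-0.28°C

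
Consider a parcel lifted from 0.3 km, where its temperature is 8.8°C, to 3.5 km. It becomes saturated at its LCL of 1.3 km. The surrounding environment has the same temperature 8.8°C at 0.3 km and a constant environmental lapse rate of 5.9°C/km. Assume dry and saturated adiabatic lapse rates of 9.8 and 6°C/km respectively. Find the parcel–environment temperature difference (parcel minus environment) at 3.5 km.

-4.12°C (parcel cooler than environment)

Parcel:
  From 300 m to 1300 m (dry): cools by 9.8 × 1 = 9.8°C, giving -1°C.
  From 1300 m to 3500 m (saturated): cools by 6 × 2.2 = 13.2°C, giving -14.2°C.
Environment:
  From 300 m to 3500 m (environment): cools by 5.9 × 3.2 = 18.88°C, giving -10.08°C.
T_parcel − T_env = -14.2 − (-10.08) = -4.12°C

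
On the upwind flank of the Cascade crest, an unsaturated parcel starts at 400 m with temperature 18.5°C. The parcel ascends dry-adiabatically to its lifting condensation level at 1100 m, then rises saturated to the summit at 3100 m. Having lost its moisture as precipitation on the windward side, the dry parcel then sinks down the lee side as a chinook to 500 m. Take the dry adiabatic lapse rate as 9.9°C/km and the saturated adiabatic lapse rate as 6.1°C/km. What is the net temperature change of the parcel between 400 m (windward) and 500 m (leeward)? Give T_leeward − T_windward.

400 → 1100 m (dry, 9.9°C/km): ΔT = -9.9 × 0.7 = -6.93°C → T = 11.57°C
1100 → 3100 m (saturated, 6.1°C/km): ΔT = -6.1 × 2 = -12.2°C → T = -0.63°C
3100 → 500 m (dry descent, 9.9°C/km): ΔT = +9.9 × 2.6 = +25.74°C → T = 25.11°C
Net change vs windward start: 25.11 − 18.5 = +6.61°C

+6.61°C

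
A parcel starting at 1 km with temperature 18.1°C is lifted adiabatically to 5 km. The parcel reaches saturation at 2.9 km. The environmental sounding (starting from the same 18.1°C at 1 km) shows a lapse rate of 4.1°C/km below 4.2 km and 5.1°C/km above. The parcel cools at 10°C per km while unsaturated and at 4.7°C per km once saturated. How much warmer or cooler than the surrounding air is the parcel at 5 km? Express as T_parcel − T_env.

-11.67°C (parcel cooler than environment)

Parcel:
  1000 → 2900 m (dry, 10°C/km): ΔT = -10 × 1.9 = -19°C → T = -0.9°C
  2900 → 5000 m (saturated, 4.7°C/km): ΔT = -4.7 × 2.1 = -9.87°C → T = -10.77°C
Environment:
  1000 → 4200 m (environment, lower layer, 4.1°C/km): ΔT = -4.1 × 3.2 = -13.12°C → T = 4.98°C
  4200 → 5000 m (environment, upper layer, 5.1°C/km): ΔT = -5.1 × 0.8 = -4.08°C → T = 0.9°C
T_parcel − T_env = -10.77 − 0.9 = -11.67°C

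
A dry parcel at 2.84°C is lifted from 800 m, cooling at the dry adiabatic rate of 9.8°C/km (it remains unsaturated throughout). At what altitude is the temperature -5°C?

1600 m

Height above start = (2.84 − (-5)) / 9.8 = 0.8 km
Altitude = 800 m + 800 m = 1600 m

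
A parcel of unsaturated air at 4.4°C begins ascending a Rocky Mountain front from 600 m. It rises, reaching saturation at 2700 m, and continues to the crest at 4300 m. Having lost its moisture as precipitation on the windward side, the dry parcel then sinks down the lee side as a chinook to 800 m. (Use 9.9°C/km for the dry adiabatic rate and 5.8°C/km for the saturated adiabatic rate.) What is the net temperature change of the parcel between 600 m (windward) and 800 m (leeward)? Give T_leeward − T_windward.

+4.58°C

Dry to 2700 m: -9.9 × 2.1 km = -20.79°C, so T = -16.39°C.
Saturated to 4300 m: -5.8 × 1.6 km = -9.28°C, so T = -25.67°C.
Dry descent to 800 m: +9.9 × 3.5 km = +34.65°C, so T = 8.98°C.
Net change vs windward start: 8.98 − 4.4 = +4.58°C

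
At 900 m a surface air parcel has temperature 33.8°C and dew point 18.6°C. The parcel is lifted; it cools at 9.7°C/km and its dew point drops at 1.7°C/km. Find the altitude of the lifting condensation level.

2800 m

T and T_d converge at 9.7 − 1.7 = 8°C per km
Height above start = (33.8 − 18.6) / 8 = 1.9 km
LCL altitude = 900 m + 1900 m = 2800 m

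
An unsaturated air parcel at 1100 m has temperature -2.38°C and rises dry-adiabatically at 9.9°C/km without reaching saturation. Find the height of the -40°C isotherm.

4900 m

Height above start = (-2.38 − (-40)) / 9.9 = 3.8 km
Altitude = 1100 m + 3800 m = 4900 m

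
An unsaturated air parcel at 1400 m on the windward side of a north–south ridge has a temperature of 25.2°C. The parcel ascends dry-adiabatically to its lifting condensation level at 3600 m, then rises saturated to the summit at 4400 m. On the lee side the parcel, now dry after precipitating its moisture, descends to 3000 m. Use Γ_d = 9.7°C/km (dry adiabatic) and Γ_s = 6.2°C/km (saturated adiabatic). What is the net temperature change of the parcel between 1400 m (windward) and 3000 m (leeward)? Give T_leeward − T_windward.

-12.72°C

1400 → 3600 m (dry, 9.7°C/km): ΔT = -9.7 × 2.2 = -21.34°C → T = 3.86°C
3600 → 4400 m (saturated, 6.2°C/km): ΔT = -6.2 × 0.8 = -4.96°C → T = -1.1°C
4400 → 3000 m (dry descent, 9.7°C/km): ΔT = +9.7 × 1.4 = +13.58°C → T = 12.48°C
Net change vs windward start: 12.48 − 25.2 = -12.72°C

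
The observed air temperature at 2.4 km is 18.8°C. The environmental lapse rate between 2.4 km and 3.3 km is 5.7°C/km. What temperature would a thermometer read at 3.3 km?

13.67°C

2400–3300 m, environmental: Δz = 0.9 km ⇒ ΔT = -5.13°C; T = 13.67°C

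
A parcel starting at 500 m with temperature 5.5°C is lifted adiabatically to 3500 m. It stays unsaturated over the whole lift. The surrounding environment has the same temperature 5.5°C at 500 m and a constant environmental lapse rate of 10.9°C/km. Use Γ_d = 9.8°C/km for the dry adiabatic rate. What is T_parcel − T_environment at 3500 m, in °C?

+3.3°C (parcel warmer than environment)

Parcel:
  500 → 3500 m (dry, 9.8°C/km): ΔT = -9.8 × 3 = -29.4°C → T = -23.9°C
Environment:
  500 → 3500 m (environment, 10.9°C/km): ΔT = -10.9 × 3 = -32.7°C → T = -27.2°C
T_parcel − T_env = -23.9 − (-27.2) = +3.3°C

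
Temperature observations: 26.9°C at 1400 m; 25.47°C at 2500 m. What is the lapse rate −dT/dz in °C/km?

1.3°C/km

Γ = −ΔT/Δz = (26.9 − 25.47) / (2500 − 1400) m
  = 1.43°C / 1.1 km = 1.3°C/km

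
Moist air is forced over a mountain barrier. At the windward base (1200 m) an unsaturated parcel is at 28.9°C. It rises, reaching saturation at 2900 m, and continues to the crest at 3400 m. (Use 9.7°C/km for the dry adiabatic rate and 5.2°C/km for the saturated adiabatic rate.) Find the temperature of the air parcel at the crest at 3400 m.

9.81°C

1200–2900 m, dry: Δz = 1.7 km ⇒ ΔT = -16.49°C; T = 12.41°C
2900–3400 m, saturated: Δz = 0.5 km ⇒ ΔT = -2.6°C; T = 9.81°C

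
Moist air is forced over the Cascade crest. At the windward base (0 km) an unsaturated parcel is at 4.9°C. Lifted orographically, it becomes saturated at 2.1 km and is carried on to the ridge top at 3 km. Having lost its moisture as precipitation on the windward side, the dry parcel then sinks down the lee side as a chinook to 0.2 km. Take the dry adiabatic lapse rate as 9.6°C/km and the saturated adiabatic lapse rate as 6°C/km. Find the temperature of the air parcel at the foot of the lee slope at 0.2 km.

Dry to 2100 m: -9.6 × 2.1 km = -20.16°C, so T = -15.26°C.
Saturated to 3000 m: -6 × 0.9 km = -5.4°C, so T = -20.66°C.
Dry descent to 200 m: +9.6 × 2.8 km = +26.88°C, so T = 6.22°C.

6.22°C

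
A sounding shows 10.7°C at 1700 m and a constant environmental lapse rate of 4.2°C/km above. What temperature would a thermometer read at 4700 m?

Environmental to 4700 m: -4.2 × 3 km = -12.6°C, so T = -1.9°C.

-1.9°C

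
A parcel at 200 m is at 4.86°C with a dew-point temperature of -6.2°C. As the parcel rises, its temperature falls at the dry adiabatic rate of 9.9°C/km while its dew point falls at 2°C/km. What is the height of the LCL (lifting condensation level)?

1600 m

T and T_d converge at 9.9 − 2 = 7.9°C per km
Height above start = (4.86 − (-6.2)) / 7.9 = 1.4 km
LCL altitude = 200 m + 1400 m = 1600 m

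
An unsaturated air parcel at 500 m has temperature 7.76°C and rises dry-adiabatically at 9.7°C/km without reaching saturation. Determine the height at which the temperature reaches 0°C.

1300 m

Height above start = (7.76 − 0) / 9.7 = 0.8 km
Altitude = 500 m + 800 m = 1300 m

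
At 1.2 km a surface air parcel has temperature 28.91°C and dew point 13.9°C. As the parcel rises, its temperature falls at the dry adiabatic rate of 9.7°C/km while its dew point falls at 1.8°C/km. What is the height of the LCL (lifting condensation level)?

3.1 km

T and T_d converge at 9.7 − 1.8 = 7.9°C per km
Height above start = (28.91 − 13.9) / 7.9 = 1.9 km
LCL altitude = 1200 m + 1900 m = 3100 m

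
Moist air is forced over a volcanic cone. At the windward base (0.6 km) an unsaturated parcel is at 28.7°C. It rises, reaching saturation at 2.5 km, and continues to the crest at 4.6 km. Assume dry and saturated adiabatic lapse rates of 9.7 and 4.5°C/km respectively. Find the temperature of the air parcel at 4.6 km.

0.82°C

Dry to 2500 m: -9.7 × 1.9 km = -18.43°C, so T = 10.27°C.
Saturated to 4600 m: -4.5 × 2.1 km = -9.45°C, so T = 0.82°C.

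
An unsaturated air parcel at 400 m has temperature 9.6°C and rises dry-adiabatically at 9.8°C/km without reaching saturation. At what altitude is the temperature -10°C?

2400 m

Height above start = (9.6 − (-10)) / 9.8 = 2 km
Altitude = 400 m + 2000 m = 2400 m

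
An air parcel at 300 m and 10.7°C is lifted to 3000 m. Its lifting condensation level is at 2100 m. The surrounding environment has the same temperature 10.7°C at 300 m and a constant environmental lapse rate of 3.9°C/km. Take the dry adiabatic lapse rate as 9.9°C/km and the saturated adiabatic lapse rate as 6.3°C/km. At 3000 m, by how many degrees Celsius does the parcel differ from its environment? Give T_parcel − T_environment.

-12.96°C (parcel cooler than environment)

Parcel:
  From 300 m to 2100 m (dry): cools by 9.9 × 1.8 = 17.82°C, giving -7.12°C.
  From 2100 m to 3000 m (saturated): cools by 6.3 × 0.9 = 5.67°C, giving -12.79°C.
Environment:
  From 300 m to 3000 m (environment): cools by 3.9 × 2.7 = 10.53°C, giving 0.17°C.
T_parcel − T_env = -12.79 − 0.17 = -12.96°C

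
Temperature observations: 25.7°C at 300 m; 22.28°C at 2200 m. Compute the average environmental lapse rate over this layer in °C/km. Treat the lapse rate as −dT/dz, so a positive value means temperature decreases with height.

1.8°C/km

Γ = −ΔT/Δz = (25.7 − 22.28) / (2200 − 300) m
  = 3.42°C / 1.9 km = 1.8°C/km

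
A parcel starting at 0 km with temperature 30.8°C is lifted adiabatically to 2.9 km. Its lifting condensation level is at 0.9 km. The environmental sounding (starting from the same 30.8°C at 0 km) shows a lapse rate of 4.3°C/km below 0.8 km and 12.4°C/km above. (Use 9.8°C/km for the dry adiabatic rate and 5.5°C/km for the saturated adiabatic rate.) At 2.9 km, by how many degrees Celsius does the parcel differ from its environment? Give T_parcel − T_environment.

+9.66°C (parcel warmer than environment)

Parcel:
  From 0 m to 900 m (dry): cools by 9.8 × 0.9 = 8.82°C, giving 21.98°C.
  From 900 m to 2900 m (saturated): cools by 5.5 × 2 = 11°C, giving 10.98°C.
Environment:
  From 0 m to 800 m (environment, lower layer): cools by 4.3 × 0.8 = 3.44°C, giving 27.36°C.
  From 800 m to 2900 m (environment, upper layer): cools by 12.4 × 2.1 = 26.04°C, giving 1.32°C.
T_parcel − T_env = 10.98 − 1.32 = +9.66°C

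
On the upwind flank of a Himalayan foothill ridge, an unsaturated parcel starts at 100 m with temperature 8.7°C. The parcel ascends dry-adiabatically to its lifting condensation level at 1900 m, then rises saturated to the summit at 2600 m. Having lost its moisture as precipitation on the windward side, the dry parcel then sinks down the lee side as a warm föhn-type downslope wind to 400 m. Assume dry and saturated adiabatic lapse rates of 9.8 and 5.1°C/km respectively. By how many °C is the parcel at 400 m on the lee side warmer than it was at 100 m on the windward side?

+0.35°C

100 → 1900 m (dry, 9.8°C/km): ΔT = -9.8 × 1.8 = -17.64°C → T = -8.94°C
1900 → 2600 m (saturated, 5.1°C/km): ΔT = -5.1 × 0.7 = -3.57°C → T = -12.51°C
2600 → 400 m (dry descent, 9.8°C/km): ΔT = +9.8 × 2.2 = +21.56°C → T = 9.05°C
Net change vs windward start: 9.05 − 8.7 = +0.35°C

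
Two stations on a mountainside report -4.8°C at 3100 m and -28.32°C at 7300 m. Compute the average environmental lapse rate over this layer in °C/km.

5.6°C/km

Γ = −ΔT/Δz = (-4.8 − (-28.32)) / (7300 − 3100) m
  = 23.52°C / 4.2 km = 5.6°C/km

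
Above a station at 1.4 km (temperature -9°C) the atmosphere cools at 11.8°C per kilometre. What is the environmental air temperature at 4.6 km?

-46.76°C

1400–4600 m, environmental: Δz = 3.2 km ⇒ ΔT = -37.76°C; T = -46.76°C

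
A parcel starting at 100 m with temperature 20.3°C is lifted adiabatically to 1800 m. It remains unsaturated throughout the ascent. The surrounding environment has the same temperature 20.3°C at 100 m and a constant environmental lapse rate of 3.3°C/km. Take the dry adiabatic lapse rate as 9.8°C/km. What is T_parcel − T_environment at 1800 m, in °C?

-11.05°C (parcel cooler than environment)

Parcel:
  100–1800 m, dry: Δz = 1.7 km ⇒ ΔT = -16.66°C; T = 3.64°C
Environment:
  100–1800 m, environment: Δz = 1.7 km ⇒ ΔT = -5.61°C; T = 14.69°C
T_parcel − T_env = 3.64 − 14.69 = -11.05°C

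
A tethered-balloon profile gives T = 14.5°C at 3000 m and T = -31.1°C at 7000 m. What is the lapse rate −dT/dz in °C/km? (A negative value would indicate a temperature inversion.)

Γ = −ΔT/Δz = (14.5 − (-31.1)) / (7000 − 3000) m
  = 45.6°C / 4 km = 11.4°C/km

11.4°C/km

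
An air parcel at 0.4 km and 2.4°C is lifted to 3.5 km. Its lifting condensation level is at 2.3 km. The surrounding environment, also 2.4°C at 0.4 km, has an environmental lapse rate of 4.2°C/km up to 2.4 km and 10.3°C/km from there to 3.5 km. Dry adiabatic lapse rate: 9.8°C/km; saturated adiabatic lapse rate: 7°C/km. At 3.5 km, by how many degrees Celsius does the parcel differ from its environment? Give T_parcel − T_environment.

-7.29°C (parcel cooler than environment)

Parcel:
  400 → 2300 m (dry, 9.8°C/km): ΔT = -9.8 × 1.9 = -18.62°C → T = -16.22°C
  2300 → 3500 m (saturated, 7°C/km): ΔT = -7 × 1.2 = -8.4°C → T = -24.62°C
Environment:
  400 → 2400 m (environment, lower layer, 4.2°C/km): ΔT = -4.2 × 2 = -8.4°C → T = -6°C
  2400 → 3500 m (environment, upper layer, 10.3°C/km): ΔT = -10.3 × 1.1 = -11.33°C → T = -17.33°C
T_parcel − T_env = -24.62 − (-17.33) = -7.29°C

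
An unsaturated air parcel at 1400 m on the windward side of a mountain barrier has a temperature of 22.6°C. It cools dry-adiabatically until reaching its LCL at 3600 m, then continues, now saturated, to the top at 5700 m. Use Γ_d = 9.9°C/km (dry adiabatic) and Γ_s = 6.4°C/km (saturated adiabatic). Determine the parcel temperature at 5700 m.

1400 → 3600 m (dry, 9.9°C/km): ΔT = -9.9 × 2.2 = -21.78°C → T = 0.82°C
3600 → 5700 m (saturated, 6.4°C/km): ΔT = -6.4 × 2.1 = -13.44°C → T = -12.62°C

-12.62°C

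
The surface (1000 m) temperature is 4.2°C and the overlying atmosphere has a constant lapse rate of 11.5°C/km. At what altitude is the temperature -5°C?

1800 m

Height above start = (4.2 − (-5)) / 11.5 = 0.8 km
Altitude = 1000 m + 800 m = 1800 m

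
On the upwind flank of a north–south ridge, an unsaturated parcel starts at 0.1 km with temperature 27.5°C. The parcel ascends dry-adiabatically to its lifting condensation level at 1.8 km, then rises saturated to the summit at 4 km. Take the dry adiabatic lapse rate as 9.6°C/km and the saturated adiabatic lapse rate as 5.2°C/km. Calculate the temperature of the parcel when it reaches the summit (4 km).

Dry to 1800 m: -9.6 × 1.7 km = -16.32°C, so T = 11.18°C.
Saturated to 4000 m: -5.2 × 2.2 km = -11.44°C, so T = -0.26°C.

-0.26°C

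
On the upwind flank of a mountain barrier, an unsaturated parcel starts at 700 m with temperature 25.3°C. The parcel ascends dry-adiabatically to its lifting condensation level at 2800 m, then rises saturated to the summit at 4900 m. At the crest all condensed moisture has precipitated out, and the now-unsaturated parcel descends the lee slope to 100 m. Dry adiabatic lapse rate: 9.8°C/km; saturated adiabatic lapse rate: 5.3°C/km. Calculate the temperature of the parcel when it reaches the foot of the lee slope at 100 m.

Dry to 2800 m: -9.8 × 2.1 km = -20.58°C, so T = 4.72°C.
Saturated to 4900 m: -5.3 × 2.1 km = -11.13°C, so T = -6.41°C.
Dry descent to 100 m: +9.8 × 4.8 km = +47.04°C, so T = 40.63°C.

40.63°C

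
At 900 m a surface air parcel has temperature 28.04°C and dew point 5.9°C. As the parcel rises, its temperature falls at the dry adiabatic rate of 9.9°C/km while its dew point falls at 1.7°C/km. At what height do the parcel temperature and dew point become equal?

T and T_d converge at 9.9 − 1.7 = 8.2°C per km
Height above start = (28.04 − 5.9) / 8.2 = 2.7 km
LCL altitude = 900 m + 2700 m = 3600 m

3600 m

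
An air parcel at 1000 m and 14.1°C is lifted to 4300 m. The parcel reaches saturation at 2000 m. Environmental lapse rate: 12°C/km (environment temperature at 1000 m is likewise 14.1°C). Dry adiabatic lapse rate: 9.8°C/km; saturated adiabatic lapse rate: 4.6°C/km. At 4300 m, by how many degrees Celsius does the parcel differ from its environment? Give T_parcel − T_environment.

Parcel:
  1000 → 2000 m (dry, 9.8°C/km): ΔT = -9.8 × 1 = -9.8°C → T = 4.3°C
  2000 → 4300 m (saturated, 4.6°C/km): ΔT = -4.6 × 2.3 = -10.58°C → T = -6.28°C
Environment:
  1000 → 4300 m (environment, 12°C/km): ΔT = -12 × 3.3 = -39.6°C → T = -25.5°C
T_parcel − T_env = -6.28 − (-25.5) = +19.22°C

+19.22°C (parcel warmer than environment)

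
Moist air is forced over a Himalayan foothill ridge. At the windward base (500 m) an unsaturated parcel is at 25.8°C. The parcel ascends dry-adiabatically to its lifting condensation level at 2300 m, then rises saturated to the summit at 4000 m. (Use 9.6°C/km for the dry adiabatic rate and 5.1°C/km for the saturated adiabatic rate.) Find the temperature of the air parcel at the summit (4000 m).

-0.15°C

500 → 2300 m (dry, 9.6°C/km): ΔT = -9.6 × 1.8 = -17.28°C → T = 8.52°C
2300 → 4000 m (saturated, 5.1°C/km): ΔT = -5.1 × 1.7 = -8.67°C → T = -0.15°C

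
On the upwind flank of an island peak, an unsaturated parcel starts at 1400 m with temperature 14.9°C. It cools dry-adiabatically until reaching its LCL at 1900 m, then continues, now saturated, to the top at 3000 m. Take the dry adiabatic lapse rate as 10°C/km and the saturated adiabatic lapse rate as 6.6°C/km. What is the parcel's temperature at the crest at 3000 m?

2.64°C

1400–1900 m, dry: Δz = 0.5 km ⇒ ΔT = -5°C; T = 9.9°C
1900–3000 m, saturated: Δz = 1.1 km ⇒ ΔT = -7.26°C; T = 2.64°C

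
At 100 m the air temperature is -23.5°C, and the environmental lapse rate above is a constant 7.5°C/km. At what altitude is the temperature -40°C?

2300 m

Height above start = (-23.5 − (-40)) / 7.5 = 2.2 km
Altitude = 100 m + 2200 m = 2300 m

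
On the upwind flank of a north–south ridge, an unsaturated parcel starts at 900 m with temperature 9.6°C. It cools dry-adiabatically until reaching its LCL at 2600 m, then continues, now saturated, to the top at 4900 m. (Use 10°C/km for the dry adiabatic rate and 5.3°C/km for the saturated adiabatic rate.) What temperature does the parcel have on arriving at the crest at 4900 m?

-19.59°C

900–2600 m, dry: Δz = 1.7 km ⇒ ΔT = -17°C; T = -7.4°C
2600–4900 m, saturated: Δz = 2.3 km ⇒ ΔT = -12.19°C; T = -19.59°C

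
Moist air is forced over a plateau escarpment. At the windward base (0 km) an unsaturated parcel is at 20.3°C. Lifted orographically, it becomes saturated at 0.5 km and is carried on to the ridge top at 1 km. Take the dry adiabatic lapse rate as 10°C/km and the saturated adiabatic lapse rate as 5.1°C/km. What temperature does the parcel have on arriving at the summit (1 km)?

0–500 m, dry: Δz = 0.5 km ⇒ ΔT = -5°C; T = 15.3°C
500–1000 m, saturated: Δz = 0.5 km ⇒ ΔT = -2.55°C; T = 12.75°C

12.75°C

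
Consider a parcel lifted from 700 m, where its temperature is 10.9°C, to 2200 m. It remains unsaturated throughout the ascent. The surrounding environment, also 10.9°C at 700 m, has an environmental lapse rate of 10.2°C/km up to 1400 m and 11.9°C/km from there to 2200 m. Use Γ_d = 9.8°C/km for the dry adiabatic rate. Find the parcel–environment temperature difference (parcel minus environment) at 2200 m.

Parcel:
  700 → 2200 m (dry, 9.8°C/km): ΔT = -9.8 × 1.5 = -14.7°C → T = -3.8°C
Environment:
  700 → 1400 m (environment, lower layer, 10.2°C/km): ΔT = -10.2 × 0.7 = -7.14°C → T = 3.76°C
  1400 → 2200 m (environment, upper layer, 11.9°C/km): ΔT = -11.9 × 0.8 = -9.52°C → T = -5.76°C
T_parcel − T_env = -3.8 − (-5.76) = +1.96°C

+1.96°C (parcel warmer than environment)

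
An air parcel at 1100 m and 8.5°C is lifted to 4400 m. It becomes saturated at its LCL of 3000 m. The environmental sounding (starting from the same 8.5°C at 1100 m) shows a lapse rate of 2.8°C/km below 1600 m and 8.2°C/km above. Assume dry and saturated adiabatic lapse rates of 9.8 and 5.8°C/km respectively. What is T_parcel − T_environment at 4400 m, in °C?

Parcel:
  1100–3000 m, dry: Δz = 1.9 km ⇒ ΔT = -18.62°C; T = -10.12°C
  3000–4400 m, saturated: Δz = 1.4 km ⇒ ΔT = -8.12°C; T = -18.24°C
Environment:
  1100–1600 m, environment, lower layer: Δz = 0.5 km ⇒ ΔT = -1.4°C; T = 7.1°C
  1600–4400 m, environment, upper layer: Δz = 2.8 km ⇒ ΔT = -22.96°C; T = -15.86°C
T_parcel − T_env = -18.24 − (-15.86) = -2.38°C

-2.38°C (parcel cooler than environment)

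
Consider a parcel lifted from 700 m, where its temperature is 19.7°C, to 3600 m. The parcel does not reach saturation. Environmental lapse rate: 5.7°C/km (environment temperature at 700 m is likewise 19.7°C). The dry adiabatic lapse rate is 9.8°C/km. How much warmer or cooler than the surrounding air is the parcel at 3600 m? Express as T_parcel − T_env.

Parcel:
  From 700 m to 3600 m (dry): cools by 9.8 × 2.9 = 28.42°C, giving -8.72°C.
Environment:
  From 700 m to 3600 m (environment): cools by 5.7 × 2.9 = 16.53°C, giving 3.17°C.
T_parcel − T_env = -8.72 − 3.17 = -11.89°C

-11.89°C (parcel cooler than environment)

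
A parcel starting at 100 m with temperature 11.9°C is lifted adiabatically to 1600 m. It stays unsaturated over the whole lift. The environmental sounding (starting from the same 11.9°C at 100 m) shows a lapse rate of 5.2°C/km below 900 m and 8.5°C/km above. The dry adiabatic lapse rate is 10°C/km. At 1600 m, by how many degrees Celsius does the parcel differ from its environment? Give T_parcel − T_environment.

-4.89°C (parcel cooler than environment)

Parcel:
  Dry to 1600 m: -10 × 1.5 km = -15°C, so T = -3.1°C.
Environment:
  Environment, lower layer to 900 m: -5.2 × 0.8 km = -4.16°C, so T = 7.74°C.
  Environment, upper layer to 1600 m: -8.5 × 0.7 km = -5.95°C, so T = 1.79°C.
T_parcel − T_env = -3.1 − 1.79 = -4.89°C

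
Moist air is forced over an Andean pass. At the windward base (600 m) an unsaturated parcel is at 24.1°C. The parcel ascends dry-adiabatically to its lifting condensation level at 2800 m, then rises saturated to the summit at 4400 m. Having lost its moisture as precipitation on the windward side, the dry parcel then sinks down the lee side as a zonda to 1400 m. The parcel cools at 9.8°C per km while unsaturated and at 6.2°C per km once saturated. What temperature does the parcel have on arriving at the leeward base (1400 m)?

22.02°C

Dry to 2800 m: -9.8 × 2.2 km = -21.56°C, so T = 2.54°C.
Saturated to 4400 m: -6.2 × 1.6 km = -9.92°C, so T = -7.38°C.
Dry descent to 1400 m: +9.8 × 3 km = +29.4°C, so T = 22.02°C.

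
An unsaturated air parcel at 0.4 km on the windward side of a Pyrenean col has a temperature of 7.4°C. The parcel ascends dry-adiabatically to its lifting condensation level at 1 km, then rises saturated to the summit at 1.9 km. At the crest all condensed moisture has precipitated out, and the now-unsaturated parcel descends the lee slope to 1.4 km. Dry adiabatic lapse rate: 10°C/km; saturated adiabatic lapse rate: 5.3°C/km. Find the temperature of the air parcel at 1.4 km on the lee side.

400 → 1000 m (dry, 10°C/km): ΔT = -10 × 0.6 = -6°C → T = 1.4°C
1000 → 1900 m (saturated, 5.3°C/km): ΔT = -5.3 × 0.9 = -4.77°C → T = -3.37°C
1900 → 1400 m (dry descent, 10°C/km): ΔT = +10 × 0.5 = +5°C → T = 1.63°C

1.63°C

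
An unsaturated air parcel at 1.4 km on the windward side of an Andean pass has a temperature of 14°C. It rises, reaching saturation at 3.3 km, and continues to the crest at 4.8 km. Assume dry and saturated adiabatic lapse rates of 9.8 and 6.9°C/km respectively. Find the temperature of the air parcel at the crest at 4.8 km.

-14.97°C

Dry to 3300 m: -9.8 × 1.9 km = -18.62°C, so T = -4.62°C.
Saturated to 4800 m: -6.9 × 1.5 km = -10.35°C, so T = -14.97°C.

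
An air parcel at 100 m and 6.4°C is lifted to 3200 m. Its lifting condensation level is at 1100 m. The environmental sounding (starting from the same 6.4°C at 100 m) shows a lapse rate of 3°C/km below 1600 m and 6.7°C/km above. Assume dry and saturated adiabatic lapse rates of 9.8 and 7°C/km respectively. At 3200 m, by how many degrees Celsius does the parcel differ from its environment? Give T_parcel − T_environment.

Parcel:
  From 100 m to 1100 m (dry): cools by 9.8 × 1 = 9.8°C, giving -3.4°C.
  From 1100 m to 3200 m (saturated): cools by 7 × 2.1 = 14.7°C, giving -18.1°C.
Environment:
  From 100 m to 1600 m (environment, lower layer): cools by 3 × 1.5 = 4.5°C, giving 1.9°C.
  From 1600 m to 3200 m (environment, upper layer): cools by 6.7 × 1.6 = 10.72°C, giving -8.82°C.
T_parcel − T_env = -18.1 − (-8.82) = -9.28°C

-9.28°C (parcel cooler than environment)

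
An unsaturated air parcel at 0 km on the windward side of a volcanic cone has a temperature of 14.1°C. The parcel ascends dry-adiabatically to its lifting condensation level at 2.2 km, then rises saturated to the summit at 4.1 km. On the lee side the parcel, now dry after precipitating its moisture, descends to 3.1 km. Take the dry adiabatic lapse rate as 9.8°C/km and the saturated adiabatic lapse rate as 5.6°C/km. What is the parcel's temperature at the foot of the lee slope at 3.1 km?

-8.3°C

From 0 m to 2200 m (dry): cools by 9.8 × 2.2 = 21.56°C, giving -7.46°C.
From 2200 m to 4100 m (saturated): cools by 5.6 × 1.9 = 10.64°C, giving -18.1°C.
From 4100 m to 3100 m (dry descent): warms by 9.8 × 1 = 9.8°C, giving -8.3°C.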